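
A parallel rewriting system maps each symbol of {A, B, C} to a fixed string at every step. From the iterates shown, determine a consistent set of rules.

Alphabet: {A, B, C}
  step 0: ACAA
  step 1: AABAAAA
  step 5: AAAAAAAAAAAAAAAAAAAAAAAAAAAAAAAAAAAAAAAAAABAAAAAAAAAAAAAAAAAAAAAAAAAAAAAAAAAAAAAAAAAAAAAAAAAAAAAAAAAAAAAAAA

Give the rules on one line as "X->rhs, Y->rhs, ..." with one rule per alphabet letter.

A->AA, B->AC, C->B

  step 0 ⇒ step 1: ACAA ⇒ AA·B·AA·AA
    A ↦ AA
    C ↦ B
    B ↦ AC  (constrained at step 1)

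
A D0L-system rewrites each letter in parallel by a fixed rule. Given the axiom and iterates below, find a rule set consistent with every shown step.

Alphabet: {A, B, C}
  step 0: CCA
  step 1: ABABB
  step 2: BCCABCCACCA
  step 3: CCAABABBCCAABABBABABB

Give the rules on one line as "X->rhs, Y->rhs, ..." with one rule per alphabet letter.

A->B, B->CCA, C->AB

  step 2 ⇒ step 3: BCCABCCACCA ⇒ CCA·AB·AB·B·CCA·AB·AB·B·AB·AB·B
    A ↦ B
    B ↦ CCA
    C ↦ AB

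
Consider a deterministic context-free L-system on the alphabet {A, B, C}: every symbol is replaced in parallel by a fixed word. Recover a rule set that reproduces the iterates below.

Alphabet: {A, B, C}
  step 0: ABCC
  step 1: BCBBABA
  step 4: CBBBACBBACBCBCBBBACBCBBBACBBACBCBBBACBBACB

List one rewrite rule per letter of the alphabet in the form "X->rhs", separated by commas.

A->B, B->CB, C->BA

  step 0 ⇒ step 1: ABCC ⇒ B·CB·BA·BA
    A ↦ B
    B ↦ CB
    C ↦ BA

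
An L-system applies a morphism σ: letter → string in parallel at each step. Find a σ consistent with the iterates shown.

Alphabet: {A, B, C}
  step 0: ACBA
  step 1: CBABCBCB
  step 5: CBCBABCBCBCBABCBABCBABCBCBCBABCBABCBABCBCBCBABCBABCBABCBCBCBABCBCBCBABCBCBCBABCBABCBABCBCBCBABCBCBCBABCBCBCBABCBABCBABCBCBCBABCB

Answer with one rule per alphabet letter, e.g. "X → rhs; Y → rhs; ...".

  step 0 ⇒ step 1: ACBA ⇒ CB·AB·CB·CB
    A ↦ CB
    B ↦ CB
    C ↦ AB

A->CB, B->CB, C->AB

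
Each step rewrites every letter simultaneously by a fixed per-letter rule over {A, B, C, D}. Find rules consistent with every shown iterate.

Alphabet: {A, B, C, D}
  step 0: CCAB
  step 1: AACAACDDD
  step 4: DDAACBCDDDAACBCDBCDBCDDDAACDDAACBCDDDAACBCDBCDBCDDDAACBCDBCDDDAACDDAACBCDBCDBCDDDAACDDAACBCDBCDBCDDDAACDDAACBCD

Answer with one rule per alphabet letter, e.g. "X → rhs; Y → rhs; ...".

A->D, B->DD, C->AAC, D->BCD

  step 0 ⇒ step 1: CCAB ⇒ AAC·AAC·D·DD
    A ↦ D
    B ↦ DD
    C ↦ AAC
    D ↦ BCD  (constrained at step 1)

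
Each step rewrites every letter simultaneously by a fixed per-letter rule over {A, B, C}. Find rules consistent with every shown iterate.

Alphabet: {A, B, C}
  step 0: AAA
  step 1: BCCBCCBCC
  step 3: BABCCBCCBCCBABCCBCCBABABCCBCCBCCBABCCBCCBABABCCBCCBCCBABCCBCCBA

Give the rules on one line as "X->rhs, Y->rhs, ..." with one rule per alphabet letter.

  step 0 ⇒ step 1: AAA ⇒ BCC·BCC·BCC
    A ↦ BCC
    B ↦ BA  (constrained at step 1)
    C ↦ AAB  (constrained at step 1)

A->BCC, B->BA, C->AAB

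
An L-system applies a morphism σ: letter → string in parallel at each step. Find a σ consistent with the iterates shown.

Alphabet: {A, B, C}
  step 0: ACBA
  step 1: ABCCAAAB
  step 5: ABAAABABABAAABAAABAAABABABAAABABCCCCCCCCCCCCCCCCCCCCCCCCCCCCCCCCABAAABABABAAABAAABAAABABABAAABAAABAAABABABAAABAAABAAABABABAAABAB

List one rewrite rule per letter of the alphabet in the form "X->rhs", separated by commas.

A->AB, B->AA, C->CC

  step 0 ⇒ step 1: ACBA ⇒ AB·CC·AA·AB
    A ↦ AB
    B ↦ AA
    C ↦ CC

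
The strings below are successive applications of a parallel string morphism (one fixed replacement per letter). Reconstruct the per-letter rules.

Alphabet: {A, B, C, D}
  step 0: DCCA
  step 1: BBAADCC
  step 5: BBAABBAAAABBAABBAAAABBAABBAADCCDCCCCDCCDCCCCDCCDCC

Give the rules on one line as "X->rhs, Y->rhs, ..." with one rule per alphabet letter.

  step 0 ⇒ step 1: DCCA ⇒ BB·A·A·DCC
    A ↦ DCC
    C ↦ A
    D ↦ BB
    B ↦ C  (constrained at step 1)

A->DCC, B->C, C->A, D->BB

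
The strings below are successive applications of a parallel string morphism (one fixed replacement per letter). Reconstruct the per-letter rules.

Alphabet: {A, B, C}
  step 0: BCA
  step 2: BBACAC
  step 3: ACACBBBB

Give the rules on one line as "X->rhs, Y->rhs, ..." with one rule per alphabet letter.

A->B, B->AC, C->B

  step 2 ⇒ step 3: BBACAC ⇒ AC·AC·B·B·B·B
    A ↦ B
    B ↦ AC
    C ↦ B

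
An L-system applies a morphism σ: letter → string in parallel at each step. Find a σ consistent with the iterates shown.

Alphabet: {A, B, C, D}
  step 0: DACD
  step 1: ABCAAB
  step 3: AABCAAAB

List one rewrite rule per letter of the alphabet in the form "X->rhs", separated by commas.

  step 0 ⇒ step 1: DACD ⇒ AB·C·A·AB
    A ↦ C
    C ↦ A
    D ↦ AB
    B ↦ D  (constrained at step 1)

A->C, B->D, C->A, D->AB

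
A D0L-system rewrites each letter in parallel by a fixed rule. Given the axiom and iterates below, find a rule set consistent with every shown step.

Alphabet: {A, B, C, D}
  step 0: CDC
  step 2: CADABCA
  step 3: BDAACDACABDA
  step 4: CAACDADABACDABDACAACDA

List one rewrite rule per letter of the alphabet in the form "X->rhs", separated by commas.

  step 3 ⇒ step 4: BDAACDACABDA ⇒ CA·AC·DA·DA·B·AC·DA·B·DA·CA·AC·DA
    A ↦ DA
    B ↦ CA
    C ↦ B
    D ↦ AC

A->DA, B->CA, C->B, D->AC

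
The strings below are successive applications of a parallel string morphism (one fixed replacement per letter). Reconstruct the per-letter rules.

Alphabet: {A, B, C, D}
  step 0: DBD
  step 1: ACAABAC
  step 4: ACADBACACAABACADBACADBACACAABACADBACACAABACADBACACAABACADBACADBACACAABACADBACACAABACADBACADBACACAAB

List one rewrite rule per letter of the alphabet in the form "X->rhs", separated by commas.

A->AC, B->AAB, C->ADB, D->AC

  step 0 ⇒ step 1: DBD ⇒ AC·AAB·AC
    B ↦ AAB
    D ↦ AC
    A ↦ AC  (constrained at step 1)
    C ↦ ADB  (constrained at step 1)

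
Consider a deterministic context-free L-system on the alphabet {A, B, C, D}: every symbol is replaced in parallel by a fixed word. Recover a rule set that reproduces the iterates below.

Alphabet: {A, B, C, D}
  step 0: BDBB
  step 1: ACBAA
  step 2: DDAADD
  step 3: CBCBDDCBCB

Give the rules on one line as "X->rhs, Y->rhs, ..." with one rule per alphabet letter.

A->D, B->A, C->DA, D->CB

  step 2 ⇒ step 3: DDAADD ⇒ CB·CB·D·D·CB·CB
    A ↦ D
    D ↦ CB
  step 0 ⇒ step 1: BDBB ⇒ A·CB·A·A
    B ↦ A
  step 1 ⇒ step 2: ACBAA ⇒ D·DA·A·D·D
    C ↦ DA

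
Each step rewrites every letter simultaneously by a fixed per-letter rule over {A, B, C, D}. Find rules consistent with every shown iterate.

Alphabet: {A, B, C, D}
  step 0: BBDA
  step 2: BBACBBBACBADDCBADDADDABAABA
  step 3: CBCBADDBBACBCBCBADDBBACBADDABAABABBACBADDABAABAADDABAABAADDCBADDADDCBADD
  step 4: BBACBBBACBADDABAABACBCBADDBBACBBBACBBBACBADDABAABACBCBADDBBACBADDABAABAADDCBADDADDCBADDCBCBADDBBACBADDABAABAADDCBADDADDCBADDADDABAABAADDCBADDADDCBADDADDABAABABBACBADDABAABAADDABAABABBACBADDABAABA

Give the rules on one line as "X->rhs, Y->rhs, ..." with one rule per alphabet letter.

A->ADD, B->CB, C->BBA, D->ABA

  step 3 ⇒ step 4: CBCBADDBBACBCBCBADDBBACBADDABAABABBACBADDABAABAADDABAABAADDCBADDADDCBADD ⇒ BBA·CB·BBA·CB·ADD·ABA·ABA·CB·CB·ADD·BBA·CB·BBA·CB·BBA·CB·ADD·ABA·ABA·CB·CB·ADD·BBA·CB·ADD·ABA·ABA·ADD·CB·ADD·ADD·CB·ADD·CB·CB·ADD·BBA·CB·ADD·ABA·ABA·ADD·CB·ADD·ADD·CB·ADD·ADD·ABA·ABA·ADD·CB·ADD·ADD·CB·ADD·ADD·ABA·ABA·BBA·CB·ADD·ABA·ABA·ADD·ABA·ABA·BBA·CB·ADD·ABA·ABA
    A ↦ ADD
    B ↦ CB
    C ↦ BBA
    D ↦ ABA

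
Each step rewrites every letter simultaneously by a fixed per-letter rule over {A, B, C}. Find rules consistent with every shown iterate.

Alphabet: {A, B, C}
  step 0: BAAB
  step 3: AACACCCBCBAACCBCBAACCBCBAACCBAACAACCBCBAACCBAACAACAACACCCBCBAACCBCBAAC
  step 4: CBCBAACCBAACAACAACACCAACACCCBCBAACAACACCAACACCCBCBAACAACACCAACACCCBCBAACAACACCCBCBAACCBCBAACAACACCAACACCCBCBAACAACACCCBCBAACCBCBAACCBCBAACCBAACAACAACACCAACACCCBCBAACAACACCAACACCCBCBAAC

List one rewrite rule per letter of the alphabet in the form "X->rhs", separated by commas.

A->CB, B->ACC, C->AAC

  step 3 ⇒ step 4: AACACCCBCBAACCBCBAACCBCBAACCBAACAACCBCBAACCBAACAACAACACCCBCBAACCBCBAAC ⇒ CB·CB·AAC·CB·AAC·AAC·AAC·ACC·AAC·ACC·CB·CB·AAC·AAC·ACC·AAC·ACC·CB·CB·AAC·AAC·ACC·AAC·ACC·CB·CB·AAC·AAC·ACC·CB·CB·AAC·CB·CB·AAC·AAC·ACC·AAC·ACC·CB·CB·AAC·AAC·ACC·CB·CB·AAC·CB·CB·AAC·CB·CB·AAC·CB·AAC·AAC·AAC·ACC·AAC·ACC·CB·CB·AAC·AAC·ACC·AAC·ACC·CB·CB·AAC
    A ↦ CB
    B ↦ ACC
    C ↦ AAC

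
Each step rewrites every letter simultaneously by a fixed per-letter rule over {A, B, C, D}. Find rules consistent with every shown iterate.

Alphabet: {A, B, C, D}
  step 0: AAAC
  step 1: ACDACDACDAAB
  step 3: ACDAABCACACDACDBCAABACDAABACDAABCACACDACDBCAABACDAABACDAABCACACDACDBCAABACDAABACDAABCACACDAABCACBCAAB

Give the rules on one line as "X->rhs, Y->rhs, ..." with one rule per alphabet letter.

A->ACD, B->BC, C->AAB, D->CAC

  step 0 ⇒ step 1: AAAC ⇒ ACD·ACD·ACD·AAB
    A ↦ ACD
    C ↦ AAB
    B ↦ BC  (constrained at step 1)
    D ↦ CAC  (constrained at step 1)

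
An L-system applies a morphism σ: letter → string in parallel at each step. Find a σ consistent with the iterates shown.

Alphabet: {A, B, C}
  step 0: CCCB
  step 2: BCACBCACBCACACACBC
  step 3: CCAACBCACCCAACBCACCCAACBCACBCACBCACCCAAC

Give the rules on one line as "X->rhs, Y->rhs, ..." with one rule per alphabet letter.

A->BC, B->CCA, C->AC

  step 2 ⇒ step 3: BCACBCACBCACACACBC ⇒ CCA·AC·BC·AC·CCA·AC·BC·AC·CCA·AC·BC·AC·BC·AC·BC·AC·CCA·AC
    A ↦ BC
    B ↦ CCA
    C ↦ AC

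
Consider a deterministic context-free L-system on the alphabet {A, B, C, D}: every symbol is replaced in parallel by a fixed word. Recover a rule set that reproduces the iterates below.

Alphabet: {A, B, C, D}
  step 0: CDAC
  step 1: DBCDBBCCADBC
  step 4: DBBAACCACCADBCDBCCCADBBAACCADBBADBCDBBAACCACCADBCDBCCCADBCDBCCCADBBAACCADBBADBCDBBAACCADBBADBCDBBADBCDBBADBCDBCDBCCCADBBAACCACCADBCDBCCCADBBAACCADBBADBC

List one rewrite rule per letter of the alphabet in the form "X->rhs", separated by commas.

  step 0 ⇒ step 1: CDAC ⇒ DBC·DBB·CCA·DBC
    A ↦ CCA
    C ↦ DBC
    D ↦ DBB
    B ↦ A  (constrained at step 1)

A->CCA, B->A, C->DBC, D->DBB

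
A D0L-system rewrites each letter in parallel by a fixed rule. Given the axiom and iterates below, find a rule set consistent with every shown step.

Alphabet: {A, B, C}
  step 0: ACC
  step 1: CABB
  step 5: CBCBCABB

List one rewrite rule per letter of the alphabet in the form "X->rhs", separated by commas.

  step 0 ⇒ step 1: ACC ⇒ CA·B·B
    A ↦ CA
    C ↦ B
    B ↦ C  (constrained at step 1)

A->CA, B->C, C->B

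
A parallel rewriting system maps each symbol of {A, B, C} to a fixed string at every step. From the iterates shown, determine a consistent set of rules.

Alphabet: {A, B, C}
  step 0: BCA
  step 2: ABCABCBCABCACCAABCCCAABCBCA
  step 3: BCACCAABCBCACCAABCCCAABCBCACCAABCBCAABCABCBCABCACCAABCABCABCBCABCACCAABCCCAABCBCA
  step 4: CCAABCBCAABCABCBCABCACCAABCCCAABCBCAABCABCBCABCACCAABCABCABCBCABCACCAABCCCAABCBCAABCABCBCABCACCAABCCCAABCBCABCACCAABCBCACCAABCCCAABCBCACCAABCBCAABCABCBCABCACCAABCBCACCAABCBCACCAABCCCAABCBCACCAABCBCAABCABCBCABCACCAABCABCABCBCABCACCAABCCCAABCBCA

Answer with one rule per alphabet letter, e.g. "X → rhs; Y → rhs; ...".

A->BCA, B->CCA, C->ABC

  step 3 ⇒ step 4: BCACCAABCBCACCAABCCCAABCBCACCAABCBCAABCABCBCABCACCAABCABCABCBCABCACCAABCCCAABCBCA ⇒ CCA·ABC·BCA·ABC·ABC·BCA·BCA·CCA·ABC·CCA·ABC·BCA·ABC·ABC·BCA·BCA·CCA·ABC·ABC·ABC·BCA·BCA·CCA·ABC·CCA·ABC·BCA·ABC·ABC·BCA·BCA·CCA·ABC·CCA·ABC·BCA·BCA·CCA·ABC·BCA·CCA·ABC·CCA·ABC·BCA·CCA·ABC·BCA·ABC·ABC·BCA·BCA·CCA·ABC·BCA·CCA·ABC·BCA·CCA·ABC·CCA·ABC·BCA·CCA·ABC·BCA·ABC·ABC·BCA·BCA·CCA·ABC·ABC·ABC·BCA·BCA·CCA·ABC·CCA·ABC·BCA
    A ↦ BCA
    B ↦ CCA
    C ↦ ABC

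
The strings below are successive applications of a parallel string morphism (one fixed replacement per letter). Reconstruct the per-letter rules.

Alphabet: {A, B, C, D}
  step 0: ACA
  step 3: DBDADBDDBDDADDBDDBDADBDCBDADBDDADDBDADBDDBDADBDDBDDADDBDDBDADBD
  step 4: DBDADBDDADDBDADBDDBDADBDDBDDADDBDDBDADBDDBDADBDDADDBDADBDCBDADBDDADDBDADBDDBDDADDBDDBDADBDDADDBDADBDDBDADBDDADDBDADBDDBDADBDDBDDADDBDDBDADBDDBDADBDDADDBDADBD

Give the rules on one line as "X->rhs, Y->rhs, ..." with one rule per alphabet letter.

  step 3 ⇒ step 4: DBDADBDDBDDADDBDDBDADBDCBDADBDDADDBDADBDDBDADBDDBDDADDBDDBDADBD ⇒ DBD·A·DBD·DAD·DBD·A·DBD·DBD·A·DBD·DBD·DAD·DBD·DBD·A·DBD·DBD·A·DBD·DAD·DBD·A·DBD·CBD·A·DBD·DAD·DBD·A·DBD·DBD·DAD·DBD·DBD·A·DBD·DAD·DBD·A·DBD·DBD·A·DBD·DAD·DBD·A·DBD·DBD·A·DBD·DBD·DAD·DBD·DBD·A·DBD·DBD·A·DBD·DAD·DBD·A·DBD
    A ↦ DAD
    B ↦ A
    C ↦ CBD
    D ↦ DBD

A->DAD, B->A, C->CBD, D->DBD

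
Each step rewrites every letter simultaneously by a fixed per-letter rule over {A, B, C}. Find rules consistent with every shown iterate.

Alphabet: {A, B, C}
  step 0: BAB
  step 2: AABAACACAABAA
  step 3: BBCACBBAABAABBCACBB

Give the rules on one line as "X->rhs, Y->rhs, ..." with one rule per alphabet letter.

  step 2 ⇒ step 3: AABAACACAABAA ⇒ B·B·CAC·B·B·AA·B·AA·B·B·CAC·B·B
    A ↦ B
    B ↦ CAC
    C ↦ AA

A->B, B->CAC, C->AA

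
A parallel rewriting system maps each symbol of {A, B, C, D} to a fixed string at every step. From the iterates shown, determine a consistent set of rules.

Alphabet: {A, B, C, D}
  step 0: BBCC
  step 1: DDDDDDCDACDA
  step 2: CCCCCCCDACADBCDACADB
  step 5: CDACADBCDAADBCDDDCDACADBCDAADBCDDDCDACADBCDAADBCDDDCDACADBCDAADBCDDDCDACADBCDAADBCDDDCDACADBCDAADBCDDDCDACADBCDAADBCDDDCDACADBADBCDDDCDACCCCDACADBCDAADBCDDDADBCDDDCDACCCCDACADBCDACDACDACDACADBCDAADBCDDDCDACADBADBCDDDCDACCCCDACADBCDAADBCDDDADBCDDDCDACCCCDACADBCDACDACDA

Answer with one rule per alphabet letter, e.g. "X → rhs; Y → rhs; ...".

  step 1 ⇒ step 2: DDDDDDCDACDA ⇒ C·C·C·C·C·C·CDA·C·ADB·CDA·C·ADB
    A ↦ ADB
    C ↦ CDA
    D ↦ C
  step 0 ⇒ step 1: BBCC ⇒ DDD·DDD·CDA·CDA
    B ↦ DDD

A->ADB, B->DDD, C->CDA, D->C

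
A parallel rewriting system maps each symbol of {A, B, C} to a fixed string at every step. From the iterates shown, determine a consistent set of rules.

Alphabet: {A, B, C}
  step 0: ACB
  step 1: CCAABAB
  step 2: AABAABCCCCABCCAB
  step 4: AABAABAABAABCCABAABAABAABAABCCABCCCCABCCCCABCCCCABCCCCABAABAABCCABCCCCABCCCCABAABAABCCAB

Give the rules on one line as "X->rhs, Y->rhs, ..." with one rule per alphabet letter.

  step 1 ⇒ step 2: CCAABAB ⇒ AAB·AAB·CC·CC·AB·CC·AB
    A ↦ CC
    B ↦ AB
    C ↦ AAB

A->CC, B->AB, C->AAB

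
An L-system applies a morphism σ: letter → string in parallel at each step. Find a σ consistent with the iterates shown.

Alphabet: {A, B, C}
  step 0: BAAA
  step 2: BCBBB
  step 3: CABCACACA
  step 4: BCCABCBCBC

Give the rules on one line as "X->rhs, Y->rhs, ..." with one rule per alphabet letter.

A->C, B->CA, C->B

  step 3 ⇒ step 4: CABCACACA ⇒ B·C·CA·B·C·B·C·B·C
    A ↦ C
    B ↦ CA
    C ↦ B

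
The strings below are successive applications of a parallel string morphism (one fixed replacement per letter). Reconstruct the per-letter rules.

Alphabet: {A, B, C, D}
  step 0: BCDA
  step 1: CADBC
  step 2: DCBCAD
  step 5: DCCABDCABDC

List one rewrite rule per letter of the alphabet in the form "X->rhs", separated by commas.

  step 1 ⇒ step 2: CADBC ⇒ D·C·B·CA·D
    A ↦ C
    B ↦ CA
    C ↦ D
    D ↦ B

A->C, B->CA, C->D, D->B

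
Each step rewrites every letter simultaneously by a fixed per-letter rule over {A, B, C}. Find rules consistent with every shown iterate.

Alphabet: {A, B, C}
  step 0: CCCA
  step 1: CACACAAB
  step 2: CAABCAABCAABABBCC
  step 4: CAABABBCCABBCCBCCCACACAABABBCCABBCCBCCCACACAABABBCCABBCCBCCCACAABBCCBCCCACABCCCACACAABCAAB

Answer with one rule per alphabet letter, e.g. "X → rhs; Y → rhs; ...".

  step 1 ⇒ step 2: CACACAAB ⇒ CA·AB·CA·AB·CA·AB·AB·BCC
    A ↦ AB
    B ↦ BCC
    C ↦ CA

A->AB, B->BCC, C->CA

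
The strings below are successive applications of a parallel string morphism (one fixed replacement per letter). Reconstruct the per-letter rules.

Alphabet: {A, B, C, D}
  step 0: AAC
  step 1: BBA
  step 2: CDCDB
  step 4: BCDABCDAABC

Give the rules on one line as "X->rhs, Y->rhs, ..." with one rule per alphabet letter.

  step 1 ⇒ step 2: BBA ⇒ CD·CD·B
    A ↦ B
    B ↦ CD
  step 0 ⇒ step 1: AAC ⇒ B·B·A
    C ↦ A
    D ↦ BC  (constrained at step 2)

A->B, B->CD, C->A, D->BC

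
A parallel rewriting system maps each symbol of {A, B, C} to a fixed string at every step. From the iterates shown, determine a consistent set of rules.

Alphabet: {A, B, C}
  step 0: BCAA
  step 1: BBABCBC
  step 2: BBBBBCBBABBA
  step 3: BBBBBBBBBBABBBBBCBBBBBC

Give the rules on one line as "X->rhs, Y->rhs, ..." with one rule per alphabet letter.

  step 2 ⇒ step 3: BBBBBCBBABBA ⇒ BB·BB·BB·BB·BB·A·BB·BB·BC·BB·BB·BC
    A ↦ BC
    B ↦ BB
    C ↦ A

A->BC, B->BB, C->A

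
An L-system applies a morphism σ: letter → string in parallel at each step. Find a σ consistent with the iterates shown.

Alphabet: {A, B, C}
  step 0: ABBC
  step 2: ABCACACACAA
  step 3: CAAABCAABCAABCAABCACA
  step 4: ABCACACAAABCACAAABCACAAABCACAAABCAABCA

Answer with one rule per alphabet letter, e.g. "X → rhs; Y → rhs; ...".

  step 3 ⇒ step 4: CAAABCAABCAABCAABCACA ⇒ AB·CA·CA·CA·A·AB·CA·CA·A·AB·CA·CA·A·AB·CA·CA·A·AB·CA·AB·CA
    A ↦ CA
    B ↦ A
    C ↦ AB

A->CA, B->A, C->AB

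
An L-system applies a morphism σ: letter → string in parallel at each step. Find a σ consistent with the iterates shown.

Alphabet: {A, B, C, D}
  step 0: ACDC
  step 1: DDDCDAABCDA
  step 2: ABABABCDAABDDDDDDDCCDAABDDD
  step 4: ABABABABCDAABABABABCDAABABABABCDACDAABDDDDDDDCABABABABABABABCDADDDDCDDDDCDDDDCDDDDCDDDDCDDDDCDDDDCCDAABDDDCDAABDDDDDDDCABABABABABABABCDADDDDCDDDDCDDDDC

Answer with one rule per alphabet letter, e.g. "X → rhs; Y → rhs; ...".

A->DDD, B->DC, C->CDA, D->AB

  step 1 ⇒ step 2: DDDCDAABCDA ⇒ AB·AB·AB·CDA·AB·DDD·DDD·DC·CDA·AB·DDD
    A ↦ DDD
    B ↦ DC
    C ↦ CDA
    D ↦ AB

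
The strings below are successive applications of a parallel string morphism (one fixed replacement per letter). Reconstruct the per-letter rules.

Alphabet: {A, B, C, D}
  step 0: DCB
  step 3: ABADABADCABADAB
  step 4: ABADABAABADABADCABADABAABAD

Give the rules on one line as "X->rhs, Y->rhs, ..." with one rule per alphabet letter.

  step 3 ⇒ step 4: ABADABADCABADAB ⇒ AB·AD·AB·A·AB·AD·AB·A·DC·AB·AD·AB·A·AB·AD
    A ↦ AB
    B ↦ AD
    C ↦ DC
    D ↦ A

A->AB, B->AD, C->DC, D->A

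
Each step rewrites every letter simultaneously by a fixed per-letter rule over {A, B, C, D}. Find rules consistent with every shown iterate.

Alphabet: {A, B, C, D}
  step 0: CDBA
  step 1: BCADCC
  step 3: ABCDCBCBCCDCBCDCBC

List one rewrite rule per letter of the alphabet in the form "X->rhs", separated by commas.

  step 0 ⇒ step 1: CDBA ⇒ BC·A·DC·C
    A ↦ C
    B ↦ DC
    C ↦ BC
    D ↦ A

A->C, B->DC, C->BC, D->A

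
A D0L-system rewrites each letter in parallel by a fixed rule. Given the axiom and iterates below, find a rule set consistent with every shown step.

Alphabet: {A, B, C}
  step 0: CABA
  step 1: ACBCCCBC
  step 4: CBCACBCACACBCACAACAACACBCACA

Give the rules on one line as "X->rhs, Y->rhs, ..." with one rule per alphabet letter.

A->CBC, B->C, C->A

  step 0 ⇒ step 1: CABA ⇒ A·CBC·C·CBC
    A ↦ CBC
    B ↦ C
    C ↦ A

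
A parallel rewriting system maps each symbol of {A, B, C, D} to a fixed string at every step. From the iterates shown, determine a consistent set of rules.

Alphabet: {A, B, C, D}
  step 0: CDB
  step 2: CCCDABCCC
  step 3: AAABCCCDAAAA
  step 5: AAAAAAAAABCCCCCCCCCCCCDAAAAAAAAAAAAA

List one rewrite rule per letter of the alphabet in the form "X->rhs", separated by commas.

  step 2 ⇒ step 3: CCCDABCCC ⇒ A·A·A·B·CCC·DA·A·A·A
    A ↦ CCC
    B ↦ DA
    C ↦ A
    D ↦ B

A->CCC, B->DA, C->A, D->B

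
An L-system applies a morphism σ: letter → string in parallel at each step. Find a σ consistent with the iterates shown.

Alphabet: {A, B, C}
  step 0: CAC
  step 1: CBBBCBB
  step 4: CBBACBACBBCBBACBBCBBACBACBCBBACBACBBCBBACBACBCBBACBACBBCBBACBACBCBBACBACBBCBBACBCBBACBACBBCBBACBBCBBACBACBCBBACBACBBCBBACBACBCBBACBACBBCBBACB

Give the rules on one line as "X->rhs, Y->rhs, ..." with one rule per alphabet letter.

  step 0 ⇒ step 1: CAC ⇒ CBB·B·CBB
    A ↦ B
    C ↦ CBB
    B ↦ ACB  (constrained at step 1)

A->B, B->ACB, C->CBB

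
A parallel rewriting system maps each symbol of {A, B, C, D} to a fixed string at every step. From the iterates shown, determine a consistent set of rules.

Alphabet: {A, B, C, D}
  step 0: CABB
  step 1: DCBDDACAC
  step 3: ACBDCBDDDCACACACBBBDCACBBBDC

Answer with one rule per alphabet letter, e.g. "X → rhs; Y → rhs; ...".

  step 0 ⇒ step 1: CABB ⇒ DC·BDD·AC·AC
    A ↦ BDD
    B ↦ AC
    C ↦ DC
    D ↦ B  (constrained at step 1)

A->BDD, B->AC, C->DC, D->B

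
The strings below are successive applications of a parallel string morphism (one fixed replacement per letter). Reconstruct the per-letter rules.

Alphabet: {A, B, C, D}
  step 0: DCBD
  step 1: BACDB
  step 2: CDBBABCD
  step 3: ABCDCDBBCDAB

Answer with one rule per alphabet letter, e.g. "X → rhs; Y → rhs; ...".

A->BB, B->CD, C->A, D->B

  step 2 ⇒ step 3: CDBBABCD ⇒ A·B·CD·CD·BB·CD·A·B
    A ↦ BB
    B ↦ CD
    C ↦ A
    D ↦ B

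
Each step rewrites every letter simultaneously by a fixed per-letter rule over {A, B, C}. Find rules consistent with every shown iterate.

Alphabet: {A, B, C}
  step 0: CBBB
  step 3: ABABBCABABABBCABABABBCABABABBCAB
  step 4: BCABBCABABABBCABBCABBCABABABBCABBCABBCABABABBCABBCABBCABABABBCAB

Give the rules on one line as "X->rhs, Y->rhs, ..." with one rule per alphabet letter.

A->BC, B->AB, C->AB

  step 3 ⇒ step 4: ABABBCABABABBCABABABBCABABABBCAB ⇒ BC·AB·BC·AB·AB·AB·BC·AB·BC·AB·BC·AB·AB·AB·BC·AB·BC·AB·BC·AB·AB·AB·BC·AB·BC·AB·BC·AB·AB·AB·BC·AB
    A ↦ BC
    B ↦ AB
    C ↦ AB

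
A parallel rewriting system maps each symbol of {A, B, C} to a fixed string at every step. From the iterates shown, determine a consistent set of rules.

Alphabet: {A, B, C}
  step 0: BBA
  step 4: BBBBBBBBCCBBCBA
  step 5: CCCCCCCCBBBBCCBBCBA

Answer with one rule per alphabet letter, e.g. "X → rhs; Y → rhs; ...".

A->BA, B->C, C->BB

  step 4 ⇒ step 5: BBBBBBBBCCBBCBA ⇒ C·C·C·C·C·C·C·C·BB·BB·C·C·BB·C·BA
    A ↦ BA
    B ↦ C
    C ↦ BB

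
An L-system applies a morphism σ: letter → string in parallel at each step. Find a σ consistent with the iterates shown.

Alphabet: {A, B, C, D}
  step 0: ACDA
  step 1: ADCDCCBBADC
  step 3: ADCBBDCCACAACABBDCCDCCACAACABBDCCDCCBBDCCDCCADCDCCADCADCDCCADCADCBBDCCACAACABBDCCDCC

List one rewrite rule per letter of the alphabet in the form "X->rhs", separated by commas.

A->ADC, B->ACA, C->DCC, D->BB

  step 0 ⇒ step 1: ACDA ⇒ ADC·DCC·BB·ADC
    A ↦ ADC
    C ↦ DCC
    D ↦ BB
    B ↦ ACA  (constrained at step 1)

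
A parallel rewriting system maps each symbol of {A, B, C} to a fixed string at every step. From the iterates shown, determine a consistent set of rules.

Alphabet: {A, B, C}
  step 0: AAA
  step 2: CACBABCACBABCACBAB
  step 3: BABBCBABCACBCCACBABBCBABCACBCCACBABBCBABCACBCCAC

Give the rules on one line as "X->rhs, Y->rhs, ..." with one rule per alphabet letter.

  step 2 ⇒ step 3: CACBABCACBABCACBAB ⇒ BAB·BC·BAB·CAC·BC·CAC·BAB·BC·BAB·CAC·BC·CAC·BAB·BC·BAB·CAC·BC·CAC
    A ↦ BC
    B ↦ CAC
    C ↦ BAB

A->BC, B->CAC, C->BAB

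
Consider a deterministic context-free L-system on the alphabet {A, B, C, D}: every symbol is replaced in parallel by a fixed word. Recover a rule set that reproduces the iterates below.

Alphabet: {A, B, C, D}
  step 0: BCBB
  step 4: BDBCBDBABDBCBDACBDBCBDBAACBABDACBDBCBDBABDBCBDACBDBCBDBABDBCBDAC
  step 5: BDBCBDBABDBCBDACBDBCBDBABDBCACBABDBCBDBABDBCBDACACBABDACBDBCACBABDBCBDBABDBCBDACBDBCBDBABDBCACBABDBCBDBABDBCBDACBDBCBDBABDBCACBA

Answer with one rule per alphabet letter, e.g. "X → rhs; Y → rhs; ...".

  step 4 ⇒ step 5: BDBCBDBABDBCBDACBDBCBDBAACBABDACBDBCBDBABDBCBDACBDBCBDBABDBCBDAC ⇒ BD·BC·BD·BA·BD·BC·BD·AC·BD·BC·BD·BA·BD·BC·AC·BA·BD·BC·BD·BA·BD·BC·BD·AC·AC·BA·BD·AC·BD·BC·AC·BA·BD·BC·BD·BA·BD·BC·BD·AC·BD·BC·BD·BA·BD·BC·AC·BA·BD·BC·BD·BA·BD·BC·BD·AC·BD·BC·BD·BA·BD·BC·AC·BA
    A ↦ AC
    B ↦ BD
    C ↦ BA
    D ↦ BC

A->AC, B->BD, C->BA, D->BC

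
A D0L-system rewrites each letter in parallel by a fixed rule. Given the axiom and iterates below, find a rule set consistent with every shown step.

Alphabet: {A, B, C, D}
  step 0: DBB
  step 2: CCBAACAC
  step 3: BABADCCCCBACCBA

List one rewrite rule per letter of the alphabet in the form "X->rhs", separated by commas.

  step 2 ⇒ step 3: CCBAACAC ⇒ BA·BA·D·CC·CC·BA·CC·BA
    A ↦ CC
    B ↦ D
    C ↦ BA
    D ↦ AC  (constrained at step 0)

A->CC, B->D, C->BA, D->AC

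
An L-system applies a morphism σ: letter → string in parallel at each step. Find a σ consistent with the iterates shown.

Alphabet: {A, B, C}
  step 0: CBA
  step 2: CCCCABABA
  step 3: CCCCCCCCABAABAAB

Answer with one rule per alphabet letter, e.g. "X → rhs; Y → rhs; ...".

A->AB, B->A, C->CC

  step 2 ⇒ step 3: CCCCABABA ⇒ CC·CC·CC·CC·AB·A·AB·A·AB
    A ↦ AB
    B ↦ A
    C ↦ CC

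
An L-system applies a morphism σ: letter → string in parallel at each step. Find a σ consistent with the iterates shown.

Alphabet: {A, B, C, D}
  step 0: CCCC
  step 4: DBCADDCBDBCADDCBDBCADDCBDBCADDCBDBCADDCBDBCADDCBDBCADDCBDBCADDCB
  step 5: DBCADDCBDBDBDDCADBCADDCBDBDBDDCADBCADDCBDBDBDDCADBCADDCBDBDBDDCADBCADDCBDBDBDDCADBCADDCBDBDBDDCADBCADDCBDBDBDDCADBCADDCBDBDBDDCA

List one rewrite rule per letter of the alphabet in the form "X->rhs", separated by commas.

A->CB, B->CA, C->DD, D->DB

  step 4 ⇒ step 5: DBCADDCBDBCADDCBDBCADDCBDBCADDCBDBCADDCBDBCADDCBDBCADDCBDBCADDCB ⇒ DB·CA·DD·CB·DB·DB·DD·CA·DB·CA·DD·CB·DB·DB·DD·CA·DB·CA·DD·CB·DB·DB·DD·CA·DB·CA·DD·CB·DB·DB·DD·CA·DB·CA·DD·CB·DB·DB·DD·CA·DB·CA·DD·CB·DB·DB·DD·CA·DB·CA·DD·CB·DB·DB·DD·CA·DB·CA·DD·CB·DB·DB·DD·CA
    A ↦ CB
    B ↦ CA
    C ↦ DD
    D ↦ DB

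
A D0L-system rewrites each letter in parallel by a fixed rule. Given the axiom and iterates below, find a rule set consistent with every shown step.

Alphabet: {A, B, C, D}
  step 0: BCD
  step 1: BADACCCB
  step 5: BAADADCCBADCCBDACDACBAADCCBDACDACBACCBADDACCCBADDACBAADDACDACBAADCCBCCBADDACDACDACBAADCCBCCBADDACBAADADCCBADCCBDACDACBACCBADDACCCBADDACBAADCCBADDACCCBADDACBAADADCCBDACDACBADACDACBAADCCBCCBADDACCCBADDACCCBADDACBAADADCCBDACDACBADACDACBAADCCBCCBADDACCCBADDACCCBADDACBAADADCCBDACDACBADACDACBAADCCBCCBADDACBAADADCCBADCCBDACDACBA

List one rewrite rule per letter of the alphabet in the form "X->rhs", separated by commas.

A->AD, B->BA, C->DAC, D->CCB

  step 0 ⇒ step 1: BCD ⇒ BA·DAC·CCB
    B ↦ BA
    C ↦ DAC
    D ↦ CCB
    A ↦ AD  (constrained at step 1)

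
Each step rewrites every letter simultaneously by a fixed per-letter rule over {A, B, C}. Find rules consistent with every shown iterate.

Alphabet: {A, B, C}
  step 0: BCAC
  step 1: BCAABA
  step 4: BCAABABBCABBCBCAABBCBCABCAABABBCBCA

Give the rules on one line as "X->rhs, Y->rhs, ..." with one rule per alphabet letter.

  step 0 ⇒ step 1: BCAC ⇒ BC·A·AB·A
    A ↦ AB
    B ↦ BC
    C ↦ A

A->AB, B->BC, C->A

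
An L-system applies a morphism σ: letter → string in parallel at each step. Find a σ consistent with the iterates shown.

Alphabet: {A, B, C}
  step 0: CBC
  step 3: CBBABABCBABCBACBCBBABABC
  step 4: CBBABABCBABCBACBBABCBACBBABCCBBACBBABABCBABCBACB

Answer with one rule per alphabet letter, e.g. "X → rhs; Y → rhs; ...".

A->BC, B->BA, C->CB

  step 3 ⇒ step 4: CBBABABCBABCBACBCBBABABC ⇒ CB·BA·BA·BC·BA·BC·BA·CB·BA·BC·BA·CB·BA·BC·CB·BA·CB·BA·BA·BC·BA·BC·BA·CB
    A ↦ BC
    B ↦ BA
    C ↦ CB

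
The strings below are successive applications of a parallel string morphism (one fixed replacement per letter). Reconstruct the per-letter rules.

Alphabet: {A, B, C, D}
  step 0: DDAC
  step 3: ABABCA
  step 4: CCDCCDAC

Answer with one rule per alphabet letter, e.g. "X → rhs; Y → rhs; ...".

A->C, B->CD, C->A, D->B

  step 3 ⇒ step 4: ABABCA ⇒ C·CD·C·CD·A·C
    A ↦ C
    B ↦ CD
    C ↦ A
    D ↦ B  (constrained at step 0)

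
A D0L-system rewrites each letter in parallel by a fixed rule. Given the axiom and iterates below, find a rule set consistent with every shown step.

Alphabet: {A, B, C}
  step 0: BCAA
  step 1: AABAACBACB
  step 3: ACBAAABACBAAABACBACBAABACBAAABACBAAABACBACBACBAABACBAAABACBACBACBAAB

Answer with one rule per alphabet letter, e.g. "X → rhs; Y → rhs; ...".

A->ACB, B->AAB, C->A

  step 0 ⇒ step 1: BCAA ⇒ AAB·A·ACB·ACB
    A ↦ ACB
    B ↦ AAB
    C ↦ A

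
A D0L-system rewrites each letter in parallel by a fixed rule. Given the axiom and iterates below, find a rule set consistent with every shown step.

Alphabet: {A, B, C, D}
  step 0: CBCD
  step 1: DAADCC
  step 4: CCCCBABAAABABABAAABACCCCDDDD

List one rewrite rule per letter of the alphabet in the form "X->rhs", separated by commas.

A->BA, B->AA, C->D, D->CC

  step 0 ⇒ step 1: CBCD ⇒ D·AA·D·CC
    B ↦ AA
    C ↦ D
    D ↦ CC
    A ↦ BA  (constrained at step 1)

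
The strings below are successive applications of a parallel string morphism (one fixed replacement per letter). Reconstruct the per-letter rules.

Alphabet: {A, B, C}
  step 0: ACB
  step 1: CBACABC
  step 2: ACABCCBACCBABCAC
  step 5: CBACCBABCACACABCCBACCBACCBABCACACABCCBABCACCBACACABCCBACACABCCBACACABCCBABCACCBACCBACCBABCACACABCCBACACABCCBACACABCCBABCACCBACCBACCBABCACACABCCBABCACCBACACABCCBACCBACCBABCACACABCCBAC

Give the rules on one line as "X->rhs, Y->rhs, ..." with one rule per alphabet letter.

  step 1 ⇒ step 2: CBACABC ⇒ AC·ABC·CB·AC·CB·ABC·AC
    A ↦ CB
    B ↦ ABC
    C ↦ AC

A->CB, B->ABC, C->AC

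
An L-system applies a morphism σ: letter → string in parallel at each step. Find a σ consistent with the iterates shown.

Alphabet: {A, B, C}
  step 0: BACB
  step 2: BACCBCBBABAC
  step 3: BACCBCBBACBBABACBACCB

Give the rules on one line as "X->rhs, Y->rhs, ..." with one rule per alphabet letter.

A->C, B->BA, C->CB

  step 2 ⇒ step 3: BACCBCBBABAC ⇒ BA·C·CB·CB·BA·CB·BA·BA·C·BA·C·CB
    A ↦ C
    B ↦ BA
    C ↦ CB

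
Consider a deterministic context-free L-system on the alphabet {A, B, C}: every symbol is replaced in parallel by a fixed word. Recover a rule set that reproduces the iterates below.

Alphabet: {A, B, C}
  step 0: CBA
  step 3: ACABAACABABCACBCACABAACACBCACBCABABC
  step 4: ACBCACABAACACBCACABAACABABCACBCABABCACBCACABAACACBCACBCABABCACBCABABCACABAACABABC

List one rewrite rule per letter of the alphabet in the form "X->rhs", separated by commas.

  step 3 ⇒ step 4: ACABAACABABCACBCACABAACACBCACBCABABC ⇒ AC·BC·AC·ABA·AC·AC·BC·AC·ABA·AC·ABA·BC·AC·BC·ABA·BC·AC·BC·AC·ABA·AC·AC·BC·AC·BC·ABA·BC·AC·BC·ABA·BC·AC·ABA·AC·ABA·BC
    A ↦ AC
    B ↦ ABA
    C ↦ BC

A->AC, B->ABA, C->BC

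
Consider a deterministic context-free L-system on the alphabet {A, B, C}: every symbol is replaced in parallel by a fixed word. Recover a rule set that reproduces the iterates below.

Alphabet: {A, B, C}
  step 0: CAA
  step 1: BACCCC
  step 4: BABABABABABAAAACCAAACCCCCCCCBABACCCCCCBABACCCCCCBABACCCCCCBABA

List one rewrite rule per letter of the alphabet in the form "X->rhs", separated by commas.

  step 0 ⇒ step 1: CAA ⇒ BA·CC·CC
    A ↦ CC
    C ↦ BA
    B ↦ AAA  (constrained at step 1)

A->CC, B->AAA, C->BA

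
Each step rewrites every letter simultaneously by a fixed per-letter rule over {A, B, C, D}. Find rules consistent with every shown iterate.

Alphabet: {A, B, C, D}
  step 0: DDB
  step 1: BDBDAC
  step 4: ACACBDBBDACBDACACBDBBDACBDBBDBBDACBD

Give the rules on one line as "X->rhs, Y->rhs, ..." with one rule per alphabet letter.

A->BB, B->AC, C->D, D->BD

  step 0 ⇒ step 1: DDB ⇒ BD·BD·AC
    B ↦ AC
    D ↦ BD
    A ↦ BB  (constrained at step 1)
    C ↦ D  (constrained at step 1)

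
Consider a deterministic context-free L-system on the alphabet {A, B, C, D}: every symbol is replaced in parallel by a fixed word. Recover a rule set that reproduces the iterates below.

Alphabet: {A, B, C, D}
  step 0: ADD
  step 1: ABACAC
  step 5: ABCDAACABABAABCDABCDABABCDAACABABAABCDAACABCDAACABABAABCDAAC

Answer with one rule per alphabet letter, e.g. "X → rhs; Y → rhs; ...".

A->AB, B->CD, C->A, D->AC

  step 0 ⇒ step 1: ADD ⇒ AB·AC·AC
    A ↦ AB
    D ↦ AC
    B ↦ CD  (constrained at step 1)
    C ↦ A  (constrained at step 1)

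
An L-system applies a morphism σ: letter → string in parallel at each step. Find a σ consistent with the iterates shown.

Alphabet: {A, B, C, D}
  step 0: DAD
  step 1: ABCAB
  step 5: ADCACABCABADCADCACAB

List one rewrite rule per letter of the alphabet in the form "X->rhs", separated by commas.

A->C, B->A, C->AD, D->AB

  step 0 ⇒ step 1: DAD ⇒ AB·C·AB
    A ↦ C
    D ↦ AB
    B ↦ A  (constrained at step 1)
    C ↦ AD  (constrained at step 1)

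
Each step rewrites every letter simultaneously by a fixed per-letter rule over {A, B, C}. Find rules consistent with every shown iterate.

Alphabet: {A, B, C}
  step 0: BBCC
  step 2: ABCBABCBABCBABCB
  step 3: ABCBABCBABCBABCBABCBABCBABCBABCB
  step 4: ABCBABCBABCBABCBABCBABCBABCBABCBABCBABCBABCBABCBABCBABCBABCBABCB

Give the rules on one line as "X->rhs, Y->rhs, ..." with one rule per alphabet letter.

A->AB, B->CB, C->AB

  step 3 ⇒ step 4: ABCBABCBABCBABCBABCBABCBABCBABCB ⇒ AB·CB·AB·CB·AB·CB·AB·CB·AB·CB·AB·CB·AB·CB·AB·CB·AB·CB·AB·CB·AB·CB·AB·CB·AB·CB·AB·CB·AB·CB·AB·CB
    A ↦ AB
    B ↦ CB
    C ↦ AB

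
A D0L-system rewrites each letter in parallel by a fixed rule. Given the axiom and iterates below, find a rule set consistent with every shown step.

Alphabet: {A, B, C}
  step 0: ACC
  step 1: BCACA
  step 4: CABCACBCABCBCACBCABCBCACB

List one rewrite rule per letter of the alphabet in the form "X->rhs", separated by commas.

  step 0 ⇒ step 1: ACC ⇒ B·CA·CA
    A ↦ B
    C ↦ CA
    B ↦ CB  (constrained at step 1)

A->B, B->CB, C->CA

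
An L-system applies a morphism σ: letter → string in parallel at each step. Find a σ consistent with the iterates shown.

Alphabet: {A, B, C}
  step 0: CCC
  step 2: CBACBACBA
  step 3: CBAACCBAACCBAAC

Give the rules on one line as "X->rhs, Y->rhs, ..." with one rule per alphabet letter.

  step 2 ⇒ step 3: CBACBACBA ⇒ CB·A·AC·CB·A·AC·CB·A·AC
    A ↦ AC
    B ↦ A
    C ↦ CB

A->AC, B->A, C->CB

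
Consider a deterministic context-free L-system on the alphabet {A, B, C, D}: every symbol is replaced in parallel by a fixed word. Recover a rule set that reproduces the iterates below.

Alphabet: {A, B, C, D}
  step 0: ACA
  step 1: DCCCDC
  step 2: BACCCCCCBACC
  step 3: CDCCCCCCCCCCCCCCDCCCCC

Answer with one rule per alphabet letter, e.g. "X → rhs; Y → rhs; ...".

A->DC, B->C, C->CC, D->BA

  step 2 ⇒ step 3: BACCCCCCBACC ⇒ C·DC·CC·CC·CC·CC·CC·CC·C·DC·CC·CC
    A ↦ DC
    B ↦ C
    C ↦ CC
  step 1 ⇒ step 2: DCCCDC ⇒ BA·CC·CC·CC·BA·CC
    D ↦ BA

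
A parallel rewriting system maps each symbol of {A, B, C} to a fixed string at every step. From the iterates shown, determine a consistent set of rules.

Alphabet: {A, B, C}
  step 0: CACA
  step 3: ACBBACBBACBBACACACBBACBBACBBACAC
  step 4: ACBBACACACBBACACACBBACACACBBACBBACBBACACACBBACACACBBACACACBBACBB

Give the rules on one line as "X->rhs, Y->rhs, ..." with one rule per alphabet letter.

A->AC, B->AC, C->BB

  step 3 ⇒ step 4: ACBBACBBACBBACACACBBACBBACBBACAC ⇒ AC·BB·AC·AC·AC·BB·AC·AC·AC·BB·AC·AC·AC·BB·AC·BB·AC·BB·AC·AC·AC·BB·AC·AC·AC·BB·AC·AC·AC·BB·AC·BB
    A ↦ AC
    B ↦ AC
    C ↦ BB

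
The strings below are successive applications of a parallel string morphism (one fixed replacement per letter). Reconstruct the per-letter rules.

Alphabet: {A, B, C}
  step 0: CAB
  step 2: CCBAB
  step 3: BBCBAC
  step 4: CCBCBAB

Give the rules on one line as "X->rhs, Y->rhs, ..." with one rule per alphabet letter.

A->BA, B->C, C->B

  step 3 ⇒ step 4: BBCBAC ⇒ C·C·B·C·BA·B
    A ↦ BA
    B ↦ C
    C ↦ B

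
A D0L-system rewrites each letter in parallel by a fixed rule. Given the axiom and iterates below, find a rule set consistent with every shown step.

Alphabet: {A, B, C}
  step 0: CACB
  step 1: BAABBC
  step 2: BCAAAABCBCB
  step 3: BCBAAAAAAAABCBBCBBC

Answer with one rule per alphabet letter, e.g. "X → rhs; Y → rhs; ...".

  step 2 ⇒ step 3: BCAAAABCBCB ⇒ BC·B·AA·AA·AA·AA·BC·B·BC·B·BC
    A ↦ AA
    B ↦ BC
    C ↦ B

A->AA, B->BC, C->B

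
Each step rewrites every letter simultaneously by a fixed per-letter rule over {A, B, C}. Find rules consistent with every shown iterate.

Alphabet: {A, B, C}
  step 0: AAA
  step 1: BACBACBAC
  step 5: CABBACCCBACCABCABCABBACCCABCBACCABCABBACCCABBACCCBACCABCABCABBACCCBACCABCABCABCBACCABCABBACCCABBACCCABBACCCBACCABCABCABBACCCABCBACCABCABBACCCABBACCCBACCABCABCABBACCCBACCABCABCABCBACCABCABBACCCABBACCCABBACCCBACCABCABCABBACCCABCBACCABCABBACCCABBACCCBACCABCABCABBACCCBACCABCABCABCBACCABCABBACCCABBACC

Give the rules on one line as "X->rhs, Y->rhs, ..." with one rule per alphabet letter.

A->BAC, B->C, C->CAB

  step 0 ⇒ step 1: AAA ⇒ BAC·BAC·BAC
    A ↦ BAC
    B ↦ C  (constrained at step 1)
    C ↦ CAB  (constrained at step 1)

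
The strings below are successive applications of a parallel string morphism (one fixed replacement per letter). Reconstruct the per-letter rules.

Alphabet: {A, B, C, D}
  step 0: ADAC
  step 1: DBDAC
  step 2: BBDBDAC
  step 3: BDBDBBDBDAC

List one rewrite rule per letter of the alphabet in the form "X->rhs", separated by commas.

  step 2 ⇒ step 3: BBDBDAC ⇒ BD·BD·B·BD·B·D·AC
    A ↦ D
    B ↦ BD
    C ↦ AC
    D ↦ B

A->D, B->BD, C->AC, D->B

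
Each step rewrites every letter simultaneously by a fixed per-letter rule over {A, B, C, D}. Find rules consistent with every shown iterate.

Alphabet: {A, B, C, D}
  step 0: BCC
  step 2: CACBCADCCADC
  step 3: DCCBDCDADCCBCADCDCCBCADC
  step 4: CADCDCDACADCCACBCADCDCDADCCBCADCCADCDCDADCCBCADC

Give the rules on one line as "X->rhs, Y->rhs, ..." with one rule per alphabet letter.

  step 3 ⇒ step 4: DCCBDCDADCCBCADCDCCBCADC ⇒ CA·DC·DC·DA·CA·DC·CA·CB·CA·DC·DC·DA·DC·CB·CA·DC·CA·DC·DC·DA·DC·CB·CA·DC
    A ↦ CB
    B ↦ DA
    C ↦ DC
    D ↦ CA

A->CB, B->DA, C->DC, D->CA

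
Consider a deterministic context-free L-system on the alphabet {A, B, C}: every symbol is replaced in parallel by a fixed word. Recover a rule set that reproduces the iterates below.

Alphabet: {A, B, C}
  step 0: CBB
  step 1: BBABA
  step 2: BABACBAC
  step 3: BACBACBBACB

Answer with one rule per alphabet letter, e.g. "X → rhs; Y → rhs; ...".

  step 2 ⇒ step 3: BABACBAC ⇒ BA·C·BA·C·B·BA·C·B
    A ↦ C
    B ↦ BA
    C ↦ B

A->C, B->BA, C->B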